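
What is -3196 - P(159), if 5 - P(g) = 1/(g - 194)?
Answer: -112036/35 ≈ -3201.0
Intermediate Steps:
P(g) = 5 - 1/(-194 + g) (P(g) = 5 - 1/(g - 194) = 5 - 1/(-194 + g))
-3196 - P(159) = -3196 - (-971 + 5*159)/(-194 + 159) = -3196 - (-971 + 795)/(-35) = -3196 - (-1)*(-176)/35 = -3196 - 1*176/35 = -3196 - 176/35 = -112036/35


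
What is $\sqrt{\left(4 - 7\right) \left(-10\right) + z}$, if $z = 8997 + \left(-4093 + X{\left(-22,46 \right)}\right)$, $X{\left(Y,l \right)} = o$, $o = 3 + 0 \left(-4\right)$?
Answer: $\sqrt{4937} \approx 70.264$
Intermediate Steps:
$o = 3$ ($o = 3 + 0 = 3$)
$X{\left(Y,l \right)} = 3$
$z = 4907$ ($z = 8997 + \left(-4093 + 3\right) = 8997 - 4090 = 4907$)
$\sqrt{\left(4 - 7\right) \left(-10\right) + z} = \sqrt{\left(4 - 7\right) \left(-10\right) + 4907} = \sqrt{\left(-3\right) \left(-10\right) + 4907} = \sqrt{30 + 4907} = \sqrt{4937}$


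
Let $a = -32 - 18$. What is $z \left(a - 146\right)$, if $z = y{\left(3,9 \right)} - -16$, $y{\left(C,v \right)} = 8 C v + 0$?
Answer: $-45472$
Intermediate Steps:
$y{\left(C,v \right)} = 8 C v$ ($y{\left(C,v \right)} = 8 C v + 0 = 8 C v$)
$z = 232$ ($z = 8 \cdot 3 \cdot 9 - -16 = 216 + 16 = 232$)
$a = -50$
$z \left(a - 146\right) = 232 \left(-50 - 146\right) = 232 \left(-196\right) = -45472$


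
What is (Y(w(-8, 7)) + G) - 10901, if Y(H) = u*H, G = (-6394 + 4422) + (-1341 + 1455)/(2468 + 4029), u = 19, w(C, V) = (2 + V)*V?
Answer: -75858858/6497 ≈ -11676.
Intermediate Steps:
w(C, V) = V*(2 + V)
G = -12811970/6497 (G = -1972 + 114/6497 = -12811970/6497 ≈ -1972.0)
Y(H) = 19*H
(Y(w(-8, 7)) + G) - 10901 = (19*(7*(2 + 7)) - 12811970/6497) - 10901 = (19*(7*9) - 12811970/6497) - 10901 = (19*63 - 12811970/6497) - 10901 = (1197 - 12811970/6497) - 10901 = -5035061/6497 - 10901 = -75858858/6497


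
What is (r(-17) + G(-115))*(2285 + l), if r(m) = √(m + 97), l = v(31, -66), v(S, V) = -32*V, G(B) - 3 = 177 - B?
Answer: 1297115 + 17588*√5 ≈ 1.3364e+6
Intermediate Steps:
G(B) = 180 - B (G(B) = 3 + (177 - B) = 180 - B)
l = 2112 (l = -32*(-66) = 2112)
r(m) = √(97 + m)
(r(-17) + G(-115))*(2285 + l) = (√(97 - 17) + (180 - 1*(-115)))*(2285 + 2112) = (√80 + (180 + 115))*4397 = (4*√5 + 295)*4397 = (295 + 4*√5)*4397 = 1297115 + 17588*√5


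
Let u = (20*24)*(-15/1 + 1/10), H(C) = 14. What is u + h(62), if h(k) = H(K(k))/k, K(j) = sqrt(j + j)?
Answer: -221705/31 ≈ -7151.8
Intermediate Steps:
K(j) = sqrt(2)*sqrt(j) (K(j) = sqrt(2*j) = sqrt(2)*sqrt(j))
h(k) = 14/k
u = -7152 (u = 480*(-15*1 + 1*(1/10)) = 480*(-15 + 1/10) = 480*(-149/10) = -7152)
u + h(62) = -7152 + 14/62 = -7152 + 14*(1/62) = -7152 + 7/31 = -221705/31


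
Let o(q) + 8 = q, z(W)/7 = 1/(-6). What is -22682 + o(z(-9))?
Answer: -136147/6 ≈ -22691.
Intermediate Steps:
z(W) = -7/6 (z(W) = 7/(-6) = 7*(-1/6) = -7/6)
o(q) = -8 + q
-22682 + o(z(-9)) = -22682 + (-8 - 7/6) = -22682 - 55/6 = -136147/6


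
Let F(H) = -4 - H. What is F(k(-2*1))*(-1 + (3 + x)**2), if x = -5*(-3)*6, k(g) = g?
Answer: -17296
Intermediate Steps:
x = 90 (x = 15*6 = 90)
F(k(-2*1))*(-1 + (3 + x)**2) = (-4 - (-2))*(-1 + (3 + 90)**2) = (-4 - 1*(-2))*(-1 + 93**2) = (-4 + 2)*(-1 + 8649) = -2*8648 = -17296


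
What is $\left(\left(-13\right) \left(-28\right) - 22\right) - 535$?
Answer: $-193$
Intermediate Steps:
$\left(\left(-13\right) \left(-28\right) - 22\right) - 535 = \left(364 - 22\right) - 535 = 342 - 535 = -193$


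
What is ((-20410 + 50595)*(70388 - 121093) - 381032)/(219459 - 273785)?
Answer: 1530911457/54326 ≈ 28180.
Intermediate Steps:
((-20410 + 50595)*(70388 - 121093) - 381032)/(219459 - 273785) = (30185*(-50705) - 381032)/(-54326) = (-1530530425 - 381032)*(-1/54326) = -1530911457*(-1/54326) = 1530911457/54326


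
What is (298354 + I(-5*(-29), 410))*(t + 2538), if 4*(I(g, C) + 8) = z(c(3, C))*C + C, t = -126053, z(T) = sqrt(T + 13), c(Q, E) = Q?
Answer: -73827015255/2 ≈ -3.6913e+10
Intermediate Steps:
z(T) = sqrt(13 + T)
I(g, C) = -8 + 5*C/4 (I(g, C) = -8 + (sqrt(13 + 3)*C + C)/4 = -8 + (sqrt(16)*C + C)/4 = -8 + (4*C + C)/4 = -8 + (5*C)/4 = -8 + 5*C/4)
(298354 + I(-5*(-29), 410))*(t + 2538) = (298354 + (-8 + (5/4)*410))*(-126053 + 2538) = (298354 + (-8 + 1025/2))*(-123515) = (298354 + 1009/2)*(-123515) = (597717/2)*(-123515) = -73827015255/2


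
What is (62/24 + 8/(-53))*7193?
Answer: 11127571/636 ≈ 17496.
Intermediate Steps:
(62/24 + 8/(-53))*7193 = (62*(1/24) + 8*(-1/53))*7193 = (31/12 - 8/53)*7193 = (1547/636)*7193 = 11127571/636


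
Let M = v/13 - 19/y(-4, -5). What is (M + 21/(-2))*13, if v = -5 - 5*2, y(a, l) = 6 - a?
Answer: -881/5 ≈ -176.20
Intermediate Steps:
v = -15 (v = -5 - 10 = -15)
M = -397/130 (M = -15/13 - 19/(6 - 1*(-4)) = -15*1/13 - 19/(6 + 4) = -15/13 - 19/10 = -397/130 ≈ -3.0538)
(M + 21/(-2))*13 = (-397/130 + 21/(-2))*13 = (-397/130 + 21*(-½))*13 = (-397/130 - 21/2)*13 = -881/65*13 = -881/5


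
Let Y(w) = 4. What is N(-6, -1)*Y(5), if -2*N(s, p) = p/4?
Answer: ½ ≈ 0.50000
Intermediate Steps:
N(s, p) = -p/8 (N(s, p) = -p/(2*4) = -p/8)
N(-6, -1)*Y(5) = -⅛*(-1)*4 = (⅛)*4 = ½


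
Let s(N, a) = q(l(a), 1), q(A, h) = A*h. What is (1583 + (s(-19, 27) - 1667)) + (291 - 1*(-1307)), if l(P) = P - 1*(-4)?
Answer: 1545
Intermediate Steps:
l(P) = 4 + P (l(P) = P + 4 = 4 + P)
s(N, a) = 4 + a (s(N, a) = (4 + a)*1 = 4 + a)
(1583 + (s(-19, 27) - 1667)) + (291 - 1*(-1307)) = (1583 + ((4 + 27) - 1667)) + (291 - 1*(-1307)) = (1583 + (31 - 1667)) + (291 + 1307) = (1583 - 1636) + 1598 = -53 + 1598 = 1545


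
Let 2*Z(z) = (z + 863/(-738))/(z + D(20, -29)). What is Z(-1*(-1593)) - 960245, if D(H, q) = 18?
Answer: -2283303955049/2377836 ≈ -9.6024e+5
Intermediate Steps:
Z(z) = (-863/738 + z)/(2*(18 + z)) (Z(z) = ((z + 863/(-738))/(z + 18))/2 = ((z + 863*(-1/738))/(18 + z))/2 = ((z - 863/738)/(18 + z))/2 = ((-863/738 + z)/(18 + z))/2 = (-863/738 + z)/(2*(18 + z)))
Z(-1*(-1593)) - 960245 = (-863 + 738*(-1*(-1593)))/(1476*(18 - 1*(-1593))) - 960245 = (-863 + 738*1593)/(1476*(18 + 1593)) - 960245 = (1/1476)*(-863 + 1175634)/1611 - 960245 = (1/1476)*(1/1611)*1174771 - 960245 = 1174771/2377836 - 960245 = -2283303955049/2377836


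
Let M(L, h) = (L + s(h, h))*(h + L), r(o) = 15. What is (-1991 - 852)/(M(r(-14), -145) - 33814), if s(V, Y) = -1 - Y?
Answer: 2843/54484 ≈ 0.052180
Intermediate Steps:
M(L, h) = (L + h)*(-1 + L - h) (M(L, h) = (L + (-1 - h))*(h + L) = (-1 + L - h)*(L + h) = (L + h)*(-1 + L - h))
(-1991 - 852)/(M(r(-14), -145) - 33814) = (-1991 - 852)/((15² - 1*15 - 1*(-145) - 1*(-145)²) - 33814) = -2843/((225 - 15 + 145 - 1*21025) - 33814) = -2843/((225 - 15 + 145 - 21025) - 33814) = -2843/(-20670 - 33814) = -2843/(-54484) = -2843*(-1/54484) = 2843/54484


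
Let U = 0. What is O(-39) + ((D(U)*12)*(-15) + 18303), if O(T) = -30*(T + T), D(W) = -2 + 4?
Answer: 20283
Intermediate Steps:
D(W) = 2
O(T) = -60*T
O(-39) + ((D(U)*12)*(-15) + 18303) = -60*(-39) + ((2*12)*(-15) + 18303) = 2340 + (24*(-15) + 18303) = 2340 + (-360 + 18303) = 2340 + 17943 = 20283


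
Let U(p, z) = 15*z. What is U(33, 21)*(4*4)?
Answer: 5040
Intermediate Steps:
U(33, 21)*(4*4) = (15*21)*(4*4) = 315*16 = 5040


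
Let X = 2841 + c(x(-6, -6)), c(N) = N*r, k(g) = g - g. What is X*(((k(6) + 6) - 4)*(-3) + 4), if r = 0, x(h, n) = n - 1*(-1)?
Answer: -5682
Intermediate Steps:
x(h, n) = 1 + n (x(h, n) = n + 1 = 1 + n)
k(g) = 0
c(N) = 0 (c(N) = N*0 = 0)
X = 2841 (X = 2841 + 0 = 2841)
X*(((k(6) + 6) - 4)*(-3) + 4) = 2841*(((0 + 6) - 4)*(-3) + 4) = 2841*((6 - 4)*(-3) + 4) = 2841*(2*(-3) + 4) = 2841*(-6 + 4) = 2841*(-2) = -5682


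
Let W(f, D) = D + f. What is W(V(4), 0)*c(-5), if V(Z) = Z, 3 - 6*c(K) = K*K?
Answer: -44/3 ≈ -14.667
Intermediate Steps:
c(K) = ½ - K²/6 (c(K) = ½ - K*K/6 = ½ - K²/6)
W(V(4), 0)*c(-5) = (0 + 4)*(½ - ⅙*(-5)²) = 4*(½ - ⅙*25) = 4*(½ - 25/6) = 4*(-11/3) = -44/3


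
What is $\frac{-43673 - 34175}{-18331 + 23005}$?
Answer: $- \frac{38924}{2337} \approx -16.656$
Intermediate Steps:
$\frac{-43673 - 34175}{-18331 + 23005} = \frac{-43673 - 34175}{4674} = \left(-77848\right) \frac{1}{4674} = - \frac{38924}{2337}$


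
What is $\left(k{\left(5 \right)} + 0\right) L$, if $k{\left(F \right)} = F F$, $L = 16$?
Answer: $400$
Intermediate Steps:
$k{\left(F \right)} = F^{2}$
$\left(k{\left(5 \right)} + 0\right) L = \left(5^{2} + 0\right) 16 = \left(25 + 0\right) 16 = 25 \cdot 16 = 400$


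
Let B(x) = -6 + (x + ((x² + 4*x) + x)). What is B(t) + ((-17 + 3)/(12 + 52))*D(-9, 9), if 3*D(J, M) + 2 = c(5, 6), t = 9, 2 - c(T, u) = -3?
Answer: 4121/32 ≈ 128.78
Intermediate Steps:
c(T, u) = 5 (c(T, u) = 2 - 1*(-3) = 2 + 3 = 5)
D(J, M) = 1 (D(J, M) = -⅔ + (⅓)*5 = -⅔ + 5/3 = 1)
B(x) = -6 + x² + 6*x (B(x) = -6 + (x + (x² + 5*x)) = -6 + (x² + 6*x) = -6 + x² + 6*x)
B(t) + ((-17 + 3)/(12 + 52))*D(-9, 9) = (-6 + 9² + 6*9) + ((-17 + 3)/(12 + 52))*1 = (-6 + 81 + 54) - 14/64*1 = 129 - 14*1/64*1 = 129 - 7/32*1 = 129 - 7/32 = 4121/32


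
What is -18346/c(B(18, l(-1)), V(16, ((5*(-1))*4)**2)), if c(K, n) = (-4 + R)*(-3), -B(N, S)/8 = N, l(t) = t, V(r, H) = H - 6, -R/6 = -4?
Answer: 9173/30 ≈ 305.77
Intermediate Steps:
R = 24 (R = -6*(-4) = 24)
V(r, H) = -6 + H
B(N, S) = -8*N
c(K, n) = -60 (c(K, n) = (-4 + 24)*(-3) = 20*(-3) = -60)
-18346/c(B(18, l(-1)), V(16, ((5*(-1))*4)**2)) = -18346/(-60) = -18346*(-1/60) = 9173/30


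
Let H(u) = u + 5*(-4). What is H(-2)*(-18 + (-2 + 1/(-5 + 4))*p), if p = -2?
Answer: 264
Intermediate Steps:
H(u) = -20 + u (H(u) = u - 20 = -20 + u)
H(-2)*(-18 + (-2 + 1/(-5 + 4))*p) = (-20 - 2)*(-18 + (-2 + 1/(-5 + 4))*(-2)) = -22*(-18 + (-2 + 1/(-1))*(-2)) = -22*(-18 + (-2 - 1)*(-2)) = -22*(-18 - 3*(-2)) = -22*(-18 + 6) = -22*(-12) = 264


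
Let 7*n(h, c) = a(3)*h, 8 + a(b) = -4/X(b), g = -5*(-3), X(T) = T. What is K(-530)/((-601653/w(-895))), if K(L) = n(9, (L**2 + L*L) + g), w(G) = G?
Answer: -3580/200551 ≈ -0.017851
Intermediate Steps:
g = 15
a(b) = -8 - 4/b
n(h, c) = -4*h/3 (n(h, c) = ((-8 - 4/3)*h)/7 = (-28*h/3)/7 = -4*h/3)
K(L) = -12 (K(L) = -4/3*9 = -12)
K(-530)/((-601653/w(-895))) = -12/((-601653/(-895))) = -12/((-601653*(-1/895))) = -12/601653/895 = -12*895/601653 = -3580/200551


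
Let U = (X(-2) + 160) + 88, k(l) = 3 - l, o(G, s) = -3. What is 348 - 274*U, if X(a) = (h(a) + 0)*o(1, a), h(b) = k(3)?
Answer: -67604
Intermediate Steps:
h(b) = 0 (h(b) = 3 - 1*3 = 3 - 3 = 0)
X(a) = 0 (X(a) = (0 + 0)*(-3) = 0*(-3) = 0)
U = 248 (U = (0 + 160) + 88 = 160 + 88 = 248)
348 - 274*U = 348 - 274*248 = 348 - 67952 = -67604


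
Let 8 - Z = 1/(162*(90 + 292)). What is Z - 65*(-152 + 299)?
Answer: -590806549/61884 ≈ -9547.0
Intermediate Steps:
Z = 495071/61884 (Z = 8 - 1/(162*(90 + 292)) = 8 - 1/(162*382) = 8 - 1/61884 = 495071/61884 ≈ 8.0000)
Z - 65*(-152 + 299) = 495071/61884 - 65*(-152 + 299) = 495071/61884 - 65*147 = 495071/61884 - 9555 = -590806549/61884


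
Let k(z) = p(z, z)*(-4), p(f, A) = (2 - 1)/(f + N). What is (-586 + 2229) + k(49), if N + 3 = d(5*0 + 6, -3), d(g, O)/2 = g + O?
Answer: 21358/13 ≈ 1642.9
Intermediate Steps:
d(g, O) = 2*O + 2*g (d(g, O) = 2*(g + O) = 2*(O + g) = 2*O + 2*g)
N = 3 (N = -3 + (2*(-3) + 2*(5*0 + 6)) = -3 + (-6 + 2*(0 + 6)) = -3 + (-6 + 2*6) = -3 + (-6 + 12) = -3 + 6 = 3)
p(f, A) = 1/(3 + f) (p(f, A) = (2 - 1)/(f + 3) = 1/(3 + f))
k(z) = -4/(3 + z)
(-586 + 2229) + k(49) = (-586 + 2229) - 4/(3 + 49) = 1643 - 4/52 = 1643 - 4*1/52 = 1643 - 1/13 = 21358/13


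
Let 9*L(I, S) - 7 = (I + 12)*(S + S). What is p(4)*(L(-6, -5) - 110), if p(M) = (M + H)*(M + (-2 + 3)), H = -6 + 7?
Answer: -26075/9 ≈ -2897.2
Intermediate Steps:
L(I, S) = 7/9 + 2*S*(12 + I)/9 (L(I, S) = 7/9 + ((I + 12)*(S + S))/9 = 7/9 + ((12 + I)*(2*S))/9 = 7/9 + (2*S*(12 + I))/9 = 7/9 + 2*S*(12 + I)/9)
H = 1
p(M) = (1 + M)² (p(M) = (M + 1)*(M + (-2 + 3)) = (1 + M)*(M + 1) = (1 + M)*(1 + M) = (1 + M)²)
p(4)*(L(-6, -5) - 110) = (1 + 4² + 2*4)*((7/9 + (8/3)*(-5) + (2/9)*(-6)*(-5)) - 110) = (1 + 16 + 8)*((7/9 - 40/3 + 20/3) - 110) = 25*(-53/9 - 110) = 25*(-1043/9) = -26075/9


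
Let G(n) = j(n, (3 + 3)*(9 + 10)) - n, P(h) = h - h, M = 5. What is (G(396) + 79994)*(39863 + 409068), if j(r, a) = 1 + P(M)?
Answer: 35734458669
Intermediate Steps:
P(h) = 0
j(r, a) = 1 (j(r, a) = 1 + 0 = 1)
G(n) = 1 - n
(G(396) + 79994)*(39863 + 409068) = ((1 - 1*396) + 79994)*(39863 + 409068) = ((1 - 396) + 79994)*448931 = (-395 + 79994)*448931 = 79599*448931 = 35734458669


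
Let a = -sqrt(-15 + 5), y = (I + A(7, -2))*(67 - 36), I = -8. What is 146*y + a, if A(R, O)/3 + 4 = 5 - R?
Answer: -117676 - I*sqrt(10) ≈ -1.1768e+5 - 3.1623*I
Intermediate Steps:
A(R, O) = 3 - 3*R (A(R, O) = -12 + 3*(5 - R) = -12 + (15 - 3*R) = 3 - 3*R)
y = -806 (y = (-8 + (3 - 3*7))*(67 - 36) = (-8 + (3 - 21))*31 = (-8 - 18)*31 = -26*31 = -806)
a = -I*sqrt(10) (a = -sqrt(-10) = -I*sqrt(10) ≈ -3.1623*I)
146*y + a = 146*(-806) - I*sqrt(10) = -117676 - I*sqrt(10)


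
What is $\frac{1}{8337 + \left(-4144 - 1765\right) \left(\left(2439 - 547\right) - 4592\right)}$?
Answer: $\frac{1}{15962637} \approx 6.2646 \cdot 10^{-8}$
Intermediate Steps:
$\frac{1}{8337 + \left(-4144 - 1765\right) \left(\left(2439 - 547\right) - 4592\right)} = \frac{1}{8337 - 5909 \left(\left(2439 - 547\right) - 4592\right)} = \frac{1}{8337 - 5909 \left(1892 - 4592\right)} = \frac{1}{8337 - -15954300} = \frac{1}{8337 + 15954300} = \frac{1}{15962637}$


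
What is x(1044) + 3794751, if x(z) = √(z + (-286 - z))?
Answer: 3794751 + I*√286 ≈ 3.7948e+6 + 16.912*I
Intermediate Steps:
x(z) = I*√286 (x(z) = √(-286) = I*√286)
x(1044) + 3794751 = I*√286 + 3794751 = 3794751 + I*√286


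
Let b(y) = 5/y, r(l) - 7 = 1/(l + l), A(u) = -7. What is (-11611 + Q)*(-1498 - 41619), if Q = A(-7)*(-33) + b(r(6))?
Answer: 8340897416/17 ≈ 4.9064e+8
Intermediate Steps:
r(l) = 7 + 1/(2*l) (r(l) = 7 + 1/(l + l) = 7 + 1/(2*l))
Q = 3939/17 (Q = -7*(-33) + 5/(7 + (½)/6) = 231 + 5/(7 + (½)*(⅙)) = 231 + 5/(7 + 1/12) = 231 + 5/(85/12) = 231 + 5*(12/85) = 231 + 12/17 = 3939/17 ≈ 231.71)
(-11611 + Q)*(-1498 - 41619) = (-11611 + 3939/17)*(-1498 - 41619) = -193448/17*(-43117) = 8340897416/17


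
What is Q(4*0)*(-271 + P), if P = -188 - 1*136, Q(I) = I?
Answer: 0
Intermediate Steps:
P = -324 (P = -188 - 136 = -324)
Q(4*0)*(-271 + P) = (4*0)*(-271 - 324) = 0*(-595) = 0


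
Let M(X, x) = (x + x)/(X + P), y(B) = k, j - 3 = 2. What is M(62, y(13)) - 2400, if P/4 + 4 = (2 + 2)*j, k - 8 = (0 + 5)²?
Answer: -50389/21 ≈ -2399.5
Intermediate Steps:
j = 5 (j = 3 + 2 = 5)
k = 33 (k = 8 + (0 + 5)² = 8 + 5² = 8 + 25 = 33)
y(B) = 33
P = 64 (P = -16 + 4*((2 + 2)*5) = -16 + 4*(4*5) = -16 + 4*20 = -16 + 80 = 64)
M(X, x) = 2*x/(64 + X) (M(X, x) = (x + x)/(X + 64) = (2*x)/(64 + X) = 2*x/(64 + X))
M(62, y(13)) - 2400 = 2*33/(64 + 62) - 2400 = 2*33/126 - 2400 = 2*33*(1/126) - 2400 = 11/21 - 2400 = -50389/21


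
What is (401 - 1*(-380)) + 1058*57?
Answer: 61087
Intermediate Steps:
(401 - 1*(-380)) + 1058*57 = (401 + 380) + 60306 = 781 + 60306 = 61087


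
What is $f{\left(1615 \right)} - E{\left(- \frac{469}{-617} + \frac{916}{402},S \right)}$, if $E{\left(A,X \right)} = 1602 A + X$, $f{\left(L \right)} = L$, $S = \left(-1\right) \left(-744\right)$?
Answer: $- \frac{165234301}{41339} \approx -3997.1$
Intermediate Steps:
$S = 744$
$E{\left(A,X \right)} = X + 1602 A$
$f{\left(1615 \right)} - E{\left(- \frac{469}{-617} + \frac{916}{402},S \right)} = 1615 - \left(744 + 1602 \left(- \frac{469}{-617} + \frac{916}{402}\right)\right) = 1615 - \left(744 + 1602 \left(\left(-469\right) \left(- \frac{1}{617}\right) + 916 \cdot \frac{1}{402}\right)\right) = 1615 - \left(744 + 1602 \left(\frac{469}{617} + \frac{458}{201}\right)\right) = 1615 - \left(744 + 1602 \cdot \frac{376855}{124017}\right) = 1615 - \left(744 + \frac{201240570}{41339}\right) = 1615 - \frac{231996786}{41339} = - \frac{165234301}{41339}$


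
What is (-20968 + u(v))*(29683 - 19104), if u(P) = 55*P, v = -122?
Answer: -292805562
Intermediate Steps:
(-20968 + u(v))*(29683 - 19104) = (-20968 + 55*(-122))*(29683 - 19104) = (-20968 - 6710)*10579 = -27678*10579 = -292805562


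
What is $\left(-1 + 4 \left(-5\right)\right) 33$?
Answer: $-693$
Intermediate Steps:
$\left(-1 + 4 \left(-5\right)\right) 33 = \left(-1 - 20\right) 33 = \left(-21\right) 33 = -693$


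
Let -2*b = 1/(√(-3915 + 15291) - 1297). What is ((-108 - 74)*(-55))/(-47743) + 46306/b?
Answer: 5734782396642/47743 - 1111344*√79 ≈ 1.1024e+8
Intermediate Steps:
b = -1/(2*(-1297 + 12*√79)) (b = -1/(2*(√(-3915 + 15291) - 1297)) = -1/(2*(√11376 - 1297)) = -1/(2*(12*√79 - 1297)) = -1/(2*(-1297 + 12*√79)) ≈ 0.00042005)
((-108 - 74)*(-55))/(-47743) + 46306/b = ((-108 - 74)*(-55))/(-47743) + 46306/(1297/3341666 + 6*√79/1670833) = -182*(-55)*(-1/47743) + 46306/(1297/3341666 + 6*√79/1670833) = 10010*(-1/47743) + 46306/(1297/3341666 + 6*√79/1670833) = -10010/47743 + 46306/(1297/3341666 + 6*√79/1670833)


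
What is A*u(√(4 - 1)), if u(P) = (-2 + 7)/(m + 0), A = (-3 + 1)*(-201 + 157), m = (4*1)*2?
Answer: 55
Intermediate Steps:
m = 8 (m = 4*2 = 8)
A = 88 (A = -2*(-44) = 88)
u(P) = 5/8 (u(P) = (-2 + 7)/(8 + 0) = 5/8)
A*u(√(4 - 1)) = 88*(5/8) = 55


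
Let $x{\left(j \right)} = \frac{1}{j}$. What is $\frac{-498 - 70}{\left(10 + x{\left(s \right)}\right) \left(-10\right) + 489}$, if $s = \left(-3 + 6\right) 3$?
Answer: $- \frac{5112}{3491} \approx -1.4643$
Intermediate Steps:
$s = 9$ ($s = 3 \cdot 3 = 9$)
$\frac{-498 - 70}{\left(10 + x{\left(s \right)}\right) \left(-10\right) + 489} = \frac{-498 - 70}{\left(10 + \frac{1}{9}\right) \left(-10\right) + 489} = - \frac{568}{\left(10 + \frac{1}{9}\right) \left(-10\right) + 489} = - \frac{568}{\frac{91}{9} \left(-10\right) + 489} = - \frac{568}{- \frac{910}{9} + 489} = - \frac{568}{\frac{3491}{9}} = \left(-568\right) \frac{9}{3491} = - \frac{5112}{3491}$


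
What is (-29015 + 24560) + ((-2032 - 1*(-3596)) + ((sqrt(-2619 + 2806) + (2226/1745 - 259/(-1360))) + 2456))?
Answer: -205772537/474640 + sqrt(187) ≈ -419.86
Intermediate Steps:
(-29015 + 24560) + ((-2032 - 1*(-3596)) + ((sqrt(-2619 + 2806) + (2226/1745 - 259/(-1360))) + 2456)) = -4455 + ((-2032 + 3596) + ((sqrt(187) + (2226*(1/1745) - 259*(-1/1360))) + 2456)) = -4455 + (1564 + ((sqrt(187) + (2226/1745 + 259/1360)) + 2456)) = -4455 + (1564 + ((sqrt(187) + 695863/474640) + 2456)) = -4455 + (1564 + ((695863/474640 + sqrt(187)) + 2456)) = -4455 + (1564 + (1166411703/474640 + sqrt(187))) = -4455 + (1908748663/474640 + sqrt(187)) = -205772537/474640 + sqrt(187)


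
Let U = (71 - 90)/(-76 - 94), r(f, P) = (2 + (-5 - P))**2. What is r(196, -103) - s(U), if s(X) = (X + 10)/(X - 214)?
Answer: 363611719/36361 ≈ 10000.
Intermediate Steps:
r(f, P) = (-3 - P)**2
U = 19/170 (U = -19/(-170) = -19*(-1/170) = 19/170 ≈ 0.11176)
s(X) = (10 + X)/(-214 + X)
r(196, -103) - s(U) = (3 - 103)**2 - (10 + 19/170)/(-214 + 19/170) = (-100)**2 - 1719/((-36361/170)*170) = 10000 - (-170)*1719/(36361*170) = 10000 - 1*(-1719/36361) = 10000 + 1719/36361 = 363611719/36361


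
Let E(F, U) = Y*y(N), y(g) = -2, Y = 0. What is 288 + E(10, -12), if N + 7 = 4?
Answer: 288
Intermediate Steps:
N = -3 (N = -7 + 4 = -3)
E(F, U) = 0 (E(F, U) = 0*(-2) = 0)
288 + E(10, -12) = 288 + 0 = 288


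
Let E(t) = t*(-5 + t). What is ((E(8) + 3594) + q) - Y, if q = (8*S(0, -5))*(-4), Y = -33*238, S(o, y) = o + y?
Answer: 11632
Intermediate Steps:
Y = -7854
q = 160 (q = (8*(0 - 5))*(-4) = (8*(-5))*(-4) = -40*(-4) = 160)
((E(8) + 3594) + q) - Y = ((8*(-5 + 8) + 3594) + 160) - 1*(-7854) = ((8*3 + 3594) + 160) + 7854 = ((24 + 3594) + 160) + 7854 = (3618 + 160) + 7854 = 3778 + 7854 = 11632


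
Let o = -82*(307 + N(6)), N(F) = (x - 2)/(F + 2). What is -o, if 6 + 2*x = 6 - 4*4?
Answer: 50143/2 ≈ 25072.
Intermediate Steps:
x = -8 (x = -3 + (6 - 4*4)/2 = -3 + (6 - 16)/2 = -3 + (1/2)*(-10) = -3 - 5 = -8)
N(F) = -10/(2 + F) (N(F) = (-8 - 2)/(F + 2) = -10/(2 + F))
o = -50143/2 (o = -82*(307 - 10/(2 + 6)) = -82*(307 - 10/8) = -82*(307 - 10*1/8) = -82*(307 - 5/4) = -82*1223/4 = -50143/2 ≈ -25072.)
-o = -1*(-50143/2) = 50143/2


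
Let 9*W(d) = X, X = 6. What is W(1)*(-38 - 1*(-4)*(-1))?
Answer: -28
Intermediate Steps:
W(d) = ⅔ (W(d) = (⅑)*6 = ⅔)
W(1)*(-38 - 1*(-4)*(-1)) = 2*(-38 - 1*(-4)*(-1))/3 = 2*(-38 + 4*(-1))/3 = 2*(-38 - 4)/3 = (⅔)*(-42) = -28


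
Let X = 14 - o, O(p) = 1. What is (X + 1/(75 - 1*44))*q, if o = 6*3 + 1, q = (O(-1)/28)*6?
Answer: -33/31 ≈ -1.0645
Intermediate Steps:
q = 3/14 (q = (1/28)*6 = 3/14 ≈ 0.21429)
o = 19 (o = 18 + 1 = 19)
X = -5 (X = 14 - 1*19 = 14 - 19 = -5)
(X + 1/(75 - 1*44))*q = (-5 + 1/(75 - 1*44))*(3/14) = (-5 + 1/(75 - 44))*(3/14) = (-5 + 1/31)*(3/14) = -154/31*3/14 = -33/31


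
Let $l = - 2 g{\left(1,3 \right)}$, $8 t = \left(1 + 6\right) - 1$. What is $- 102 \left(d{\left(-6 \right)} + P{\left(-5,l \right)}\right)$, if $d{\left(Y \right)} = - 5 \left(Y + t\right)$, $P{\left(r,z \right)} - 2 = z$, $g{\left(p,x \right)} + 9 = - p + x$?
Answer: $- \frac{8619}{2} \approx -4309.5$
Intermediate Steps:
$g{\left(p,x \right)} = -9 + x - p$ ($g{\left(p,x \right)} = -9 - \left(p - x\right) = -9 + x - p$)
$t = \frac{3}{4}$ ($t = \frac{\left(1 + 6\right) - 1}{8} = \frac{7 - 1}{8} = \frac{1}{8} \cdot 6 = \frac{3}{4} \approx 0.75$)
$l = 14$ ($l = - 2 \left(-9 + 3 - 1\right) = \left(-2\right) \left(-7\right) = 14$)
$P{\left(r,z \right)} = 2 + z$
$d{\left(Y \right)} = - \frac{15}{4} - 5 Y$ ($d{\left(Y \right)} = - 5 \left(Y + \frac{3}{4}\right) = - 5 \left(\frac{3}{4} + Y\right) = - \frac{15}{4} - 5 Y$)
$- 102 \left(d{\left(-6 \right)} + P{\left(-5,l \right)}\right) = - 102 \left(\left(- \frac{15}{4} - -30\right) + \left(2 + 14\right)\right) = - 102 \left(\left(- \frac{15}{4} + 30\right) + 16\right) = - 102 \left(\frac{105}{4} + 16\right) = \left(-102\right) \frac{169}{4} = - \frac{8619}{2}$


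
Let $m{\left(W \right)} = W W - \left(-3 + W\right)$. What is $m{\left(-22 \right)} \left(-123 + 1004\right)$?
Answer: $448429$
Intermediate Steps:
$m{\left(W \right)} = 3 + W^{2} - W$ ($m{\left(W \right)} = W^{2} - \left(-3 + W\right) = 3 + W^{2} - W$)
$m{\left(-22 \right)} \left(-123 + 1004\right) = \left(3 + \left(-22\right)^{2} - -22\right) \left(-123 + 1004\right) = \left(3 + 484 + 22\right) 881 = 509 \cdot 881 = 448429$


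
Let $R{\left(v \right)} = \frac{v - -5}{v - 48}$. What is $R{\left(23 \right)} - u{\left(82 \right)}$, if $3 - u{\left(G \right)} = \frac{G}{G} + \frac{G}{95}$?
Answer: $- \frac{1072}{475} \approx -2.2568$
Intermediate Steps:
$R{\left(v \right)} = \frac{5 + v}{-48 + v}$ ($R{\left(v \right)} = \frac{v + \left(-47 + 52\right)}{-48 + v} = \frac{v + 5}{-48 + v} = \frac{5 + v}{-48 + v}$)
$u{\left(G \right)} = 2 - \frac{G}{95}$ ($u{\left(G \right)} = 3 - \left(\frac{G}{G} + \frac{G}{95}\right) = 3 - \left(1 + G \frac{1}{95}\right) = 3 - \left(1 + \frac{G}{95}\right) = 2 - \frac{G}{95}$)
$R{\left(23 \right)} - u{\left(82 \right)} = \frac{5 + 23}{-48 + 23} - \left(2 - \frac{82}{95}\right) = \frac{1}{-25} \cdot 28 - \left(2 - \frac{82}{95}\right) = \left(- \frac{1}{25}\right) 28 - \frac{108}{95} = - \frac{28}{25} - \frac{108}{95} = - \frac{1072}{475}$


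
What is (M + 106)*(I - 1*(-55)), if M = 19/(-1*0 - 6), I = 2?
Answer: 11723/2 ≈ 5861.5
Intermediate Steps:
M = -19/6 (M = 19/(0 - 6) = 19/(-6) = 19*(-⅙) = -19/6 ≈ -3.1667)
(M + 106)*(I - 1*(-55)) = (-19/6 + 106)*(2 - 1*(-55)) = 617*(2 + 55)/6 = (617/6)*57 = 11723/2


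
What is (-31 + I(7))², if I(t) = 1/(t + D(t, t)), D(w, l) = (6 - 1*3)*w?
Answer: 751689/784 ≈ 958.79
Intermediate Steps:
D(w, l) = 3*w (D(w, l) = (6 - 3)*w = 3*w)
I(t) = 1/(4*t) (I(t) = 1/(t + 3*t) = 1/(4*t))
(-31 + I(7))² = (-31 + (¼)/7)² = (-31 + (¼)*(⅐))² = (-31 + 1/28)² = (-867/28)² = 751689/784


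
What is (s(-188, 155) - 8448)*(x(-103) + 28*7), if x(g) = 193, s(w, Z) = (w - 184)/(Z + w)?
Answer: -36100756/11 ≈ -3.2819e+6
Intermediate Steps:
s(w, Z) = (-184 + w)/(Z + w)
(s(-188, 155) - 8448)*(x(-103) + 28*7) = ((-184 - 188)/(155 - 188) - 8448)*(193 + 28*7) = (-372/(-33) - 8448)*(193 + 196) = (-1/33*(-372) - 8448)*389 = (124/11 - 8448)*389 = -92804/11*389 = -36100756/11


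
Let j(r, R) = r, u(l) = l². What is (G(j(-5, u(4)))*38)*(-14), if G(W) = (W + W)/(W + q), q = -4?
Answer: -5320/9 ≈ -591.11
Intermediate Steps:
G(W) = 2*W/(-4 + W) (G(W) = (W + W)/(W - 4) = (2*W)/(-4 + W) = 2*W/(-4 + W))
(G(j(-5, u(4)))*38)*(-14) = ((2*(-5)/(-4 - 5))*38)*(-14) = ((2*(-5)/(-9))*38)*(-14) = ((2*(-5)*(-⅑))*38)*(-14) = ((10/9)*38)*(-14) = (380/9)*(-14) = -5320/9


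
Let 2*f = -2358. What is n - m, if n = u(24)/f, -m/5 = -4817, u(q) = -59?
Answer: -28396156/1179 ≈ -24085.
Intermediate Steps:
f = -1179 (f = (1/2)*(-2358) = -1179)
m = 24085 (m = -5*(-4817) = 24085)
n = 59/1179 (n = -59/(-1179) = -59*(-1/1179) = 59/1179 ≈ 0.050042)
n - m = 59/1179 - 1*24085 = 59/1179 - 24085 = -28396156/1179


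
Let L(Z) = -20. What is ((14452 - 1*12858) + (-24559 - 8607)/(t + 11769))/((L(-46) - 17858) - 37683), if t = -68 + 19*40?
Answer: -19829668/692345621 ≈ -0.028641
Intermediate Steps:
t = 692 (t = -68 + 760 = 692)
((14452 - 1*12858) + (-24559 - 8607)/(t + 11769))/((L(-46) - 17858) - 37683) = ((14452 - 1*12858) + (-24559 - 8607)/(692 + 11769))/((-20 - 17858) - 37683) = ((14452 - 12858) - 33166/12461)/(-17878 - 37683) = (1594 - 33166*1/12461)/(-55561) = (1594 - 33166/12461)*(-1/55561) = (19829668/12461)*(-1/55561) = -19829668/692345621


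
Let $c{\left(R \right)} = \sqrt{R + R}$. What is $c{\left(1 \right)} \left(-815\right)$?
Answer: $- 815 \sqrt{2} \approx -1152.6$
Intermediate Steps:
$c{\left(R \right)} = \sqrt{2} \sqrt{R}$ ($c{\left(R \right)} = \sqrt{2 R} = \sqrt{2} \sqrt{R}$)
$c{\left(1 \right)} \left(-815\right) = \sqrt{2} \sqrt{1} \left(-815\right) = \sqrt{2} \cdot 1 \left(-815\right) = \sqrt{2} \left(-815\right) = - 815 \sqrt{2}$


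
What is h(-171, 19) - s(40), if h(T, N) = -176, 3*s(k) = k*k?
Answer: -2128/3 ≈ -709.33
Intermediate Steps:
s(k) = k²/3 (s(k) = (k*k)/3 = k²/3)
h(-171, 19) - s(40) = -176 - 40²/3 = -176 - 1600/3 = -2128/3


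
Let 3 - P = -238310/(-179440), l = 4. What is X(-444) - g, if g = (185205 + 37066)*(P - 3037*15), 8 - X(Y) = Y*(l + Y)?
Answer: 181682792438761/17944 ≈ 1.0125e+10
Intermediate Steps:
P = 30001/17944 (P = 3 - (-238310)/(-179440) = 3 - (-238310)*(-1)/179440 = 3 - 1*23831/17944 = 3 - 23831/17944 = 30001/17944 ≈ 1.6719)
X(Y) = 8 - Y*(4 + Y)
g = -181686297835049/17944 (g = (185205 + 37066)*(30001/17944 - 3037*15) = 222271*(30001/17944 - 45555) = 222271*(-817408919/17944) = -181686297835049/17944 ≈ -1.0125e+10)
X(-444) - g = (8 - 1*(-444)**2 - 4*(-444)) - 1*(-181686297835049/17944) = (8 - 1*197136 + 1776) + 181686297835049/17944 = (8 - 197136 + 1776) + 181686297835049/17944 = -195352 + 181686297835049/17944 = 181682792438761/17944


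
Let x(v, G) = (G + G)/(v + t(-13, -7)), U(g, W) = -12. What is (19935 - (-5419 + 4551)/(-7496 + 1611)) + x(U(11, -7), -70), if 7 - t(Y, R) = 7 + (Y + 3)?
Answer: 117728557/5885 ≈ 20005.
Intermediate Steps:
t(Y, R) = -3 - Y (t(Y, R) = 7 - (7 + (Y + 3)) = 7 - (7 + (3 + Y)) = 7 - (10 + Y) = 7 + (-10 - Y) = -3 - Y)
x(v, G) = 2*G/(10 + v) (x(v, G) = (G + G)/(v + (-3 - 1*(-13))) = (2*G)/(v + (-3 + 13)) = (2*G)/(v + 10) = (2*G)/(10 + v) = 2*G/(10 + v))
(19935 - (-5419 + 4551)/(-7496 + 1611)) + x(U(11, -7), -70) = (19935 - (-5419 + 4551)/(-7496 + 1611)) + 2*(-70)/(10 - 12) = (19935 - (-868)/(-5885)) + 2*(-70)/(-2) = (19935 - (-868)*(-1)/5885) + 2*(-70)*(-½) = (19935 - 1*868/5885) + 70 = (19935 - 868/5885) + 70 = 117316607/5885 + 70 = 117728557/5885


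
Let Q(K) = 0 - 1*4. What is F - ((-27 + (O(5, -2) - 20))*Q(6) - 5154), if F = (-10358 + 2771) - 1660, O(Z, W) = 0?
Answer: -4281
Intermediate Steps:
Q(K) = -4 (Q(K) = 0 - 4 = -4)
F = -9247 (F = -7587 - 1660 = -9247)
F - ((-27 + (O(5, -2) - 20))*Q(6) - 5154) = -9247 - ((-27 + (0 - 20))*(-4) - 5154) = -9247 - ((-27 - 20)*(-4) - 5154) = -9247 - (-47*(-4) - 5154) = -9247 - (188 - 5154) = -9247 - 1*(-4966) = -9247 + 4966 = -4281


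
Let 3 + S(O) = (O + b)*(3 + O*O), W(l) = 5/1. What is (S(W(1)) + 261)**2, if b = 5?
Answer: 289444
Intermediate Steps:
W(l) = 5 (W(l) = 5*1 = 5)
S(O) = -3 + (3 + O**2)*(5 + O) (S(O) = -3 + (O + 5)*(3 + O*O) = -3 + (5 + O)*(3 + O**2) = -3 + (3 + O**2)*(5 + O))
(S(W(1)) + 261)**2 = ((12 + 5**3 + 3*5 + 5*5**2) + 261)**2 = ((12 + 125 + 15 + 5*25) + 261)**2 = ((12 + 125 + 15 + 125) + 261)**2 = (277 + 261)**2 = 538**2 = 289444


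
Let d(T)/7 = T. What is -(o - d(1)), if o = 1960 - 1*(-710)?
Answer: -2663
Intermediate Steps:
d(T) = 7*T
o = 2670 (o = 1960 + 710 = 2670)
-(o - d(1)) = -(2670 - 7) = -1*2663 = -2663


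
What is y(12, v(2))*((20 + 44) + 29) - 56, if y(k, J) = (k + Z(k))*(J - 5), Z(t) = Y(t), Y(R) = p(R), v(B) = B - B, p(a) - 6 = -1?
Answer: -7961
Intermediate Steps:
p(a) = 5 (p(a) = 6 - 1 = 5)
v(B) = 0
Y(R) = 5
Z(t) = 5
y(k, J) = (-5 + J)*(5 + k) (y(k, J) = (k + 5)*(J - 5) = (5 + k)*(-5 + J) = (-5 + J)*(5 + k))
y(12, v(2))*((20 + 44) + 29) - 56 = (-25 - 5*12 + 5*0 + 0*12)*((20 + 44) + 29) - 56 = (-25 - 60 + 0 + 0)*(64 + 29) - 56 = -85*93 - 56 = -7905 - 56 = -7961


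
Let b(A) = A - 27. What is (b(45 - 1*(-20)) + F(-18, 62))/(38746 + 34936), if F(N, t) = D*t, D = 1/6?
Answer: 145/221046 ≈ 0.00065597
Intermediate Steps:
D = ⅙ ≈ 0.16667
F(N, t) = t/6
b(A) = -27 + A
(b(45 - 1*(-20)) + F(-18, 62))/(38746 + 34936) = ((-27 + (45 - 1*(-20))) + (⅙)*62)/(38746 + 34936) = ((-27 + (45 + 20)) + 31/3)/73682 = ((-27 + 65) + 31/3)*(1/73682) = (38 + 31/3)*(1/73682) = (145/3)*(1/73682) = 145/221046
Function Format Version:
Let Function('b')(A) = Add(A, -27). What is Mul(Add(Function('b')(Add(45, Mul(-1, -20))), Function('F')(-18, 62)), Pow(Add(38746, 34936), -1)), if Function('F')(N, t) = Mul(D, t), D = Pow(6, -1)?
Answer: Rational(145, 221046) ≈ 0.00065597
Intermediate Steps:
D = Rational(1, 6) ≈ 0.16667
Function('F')(N, t) = Mul(Rational(1, 6), t)
Function('b')(A) = Add(-27, A)
Mul(Add(Function('b')(Add(45, Mul(-1, -20))), Function('F')(-18, 62)), Pow(Add(38746, 34936), -1)) = Mul(Add(Add(-27, Add(45, Mul(-1, -20))), Mul(Rational(1, 6), 62)), Pow(Add(38746, 34936), -1)) = Mul(Add(Add(-27, Add(45, 20)), Rational(31, 3)), Pow(73682, -1)) = Mul(Add(Add(-27, 65), Rational(31, 3)), Rational(1, 73682)) = Mul(Add(38, Rational(31, 3)), Rational(1, 73682)) = Mul(Rational(145, 3), Rational(1, 73682)) = Rational(145, 221046)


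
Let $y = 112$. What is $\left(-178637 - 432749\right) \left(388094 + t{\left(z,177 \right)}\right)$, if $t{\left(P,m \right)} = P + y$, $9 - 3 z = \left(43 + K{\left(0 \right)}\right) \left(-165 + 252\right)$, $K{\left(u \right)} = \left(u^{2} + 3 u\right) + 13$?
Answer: $-236352656810$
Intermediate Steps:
$K{\left(u \right)} = 13 + u^{2} + 3 u$
$z = -1621$ ($z = 3 - \frac{\left(43 + \left(13 + 0^{2} + 3 \cdot 0\right)\right) \left(-165 + 252\right)}{3} = 3 - \frac{\left(43 + \left(13 + 0 + 0\right)\right) 87}{3} = 3 - \frac{\left(43 + 13\right) 87}{3} = 3 - \frac{56 \cdot 87}{3} = 3 - 1624 = -1621$)
$t{\left(P,m \right)} = 112 + P$ ($t{\left(P,m \right)} = P + 112 = 112 + P$)
$\left(-178637 - 432749\right) \left(388094 + t{\left(z,177 \right)}\right) = \left(-178637 - 432749\right) \left(388094 + \left(112 - 1621\right)\right) = - 611386 \left(388094 - 1509\right) = \left(-611386\right) 386585 = -236352656810$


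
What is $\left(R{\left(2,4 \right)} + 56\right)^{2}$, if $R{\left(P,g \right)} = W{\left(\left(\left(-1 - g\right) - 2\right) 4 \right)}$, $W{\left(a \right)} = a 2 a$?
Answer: $2637376$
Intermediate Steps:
$W{\left(a \right)} = 2 a^{2}$ ($W{\left(a \right)} = 2 a a = 2 a^{2}$)
$R{\left(P,g \right)} = 2 \left(-12 - 4 g\right)^{2}$ ($R{\left(P,g \right)} = 2 \left(\left(\left(-1 - g\right) - 2\right) 4\right)^{2} = 2 \left(\left(-3 - g\right) 4\right)^{2} = 2 \left(-12 - 4 g\right)^{2}$)
$\left(R{\left(2,4 \right)} + 56\right)^{2} = \left(32 \left(3 + 4\right)^{2} + 56\right)^{2} = \left(32 \cdot 7^{2} + 56\right)^{2} = \left(32 \cdot 49 + 56\right)^{2} = \left(1568 + 56\right)^{2} = 1624^{2} = 2637376$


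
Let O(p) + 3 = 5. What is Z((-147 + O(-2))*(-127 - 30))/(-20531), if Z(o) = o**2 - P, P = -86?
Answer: -518245311/20531 ≈ -25242.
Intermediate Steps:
O(p) = 2 (O(p) = -3 + 5 = 2)
Z(o) = 86 + o**2 (Z(o) = o**2 - 1*(-86) = o**2 + 86 = 86 + o**2)
Z((-147 + O(-2))*(-127 - 30))/(-20531) = (86 + ((-147 + 2)*(-127 - 30))**2)/(-20531) = (86 + (-145*(-157))**2)*(-1/20531) = (86 + 22765**2)*(-1/20531) = (86 + 518245225)*(-1/20531) = 518245311*(-1/20531) = -518245311/20531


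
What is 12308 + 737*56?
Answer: 53580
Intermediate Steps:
12308 + 737*56 = 12308 + 41272 = 53580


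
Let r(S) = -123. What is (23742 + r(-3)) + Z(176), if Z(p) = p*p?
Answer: 54595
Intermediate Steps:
Z(p) = p²
(23742 + r(-3)) + Z(176) = (23742 - 123) + 176² = 23619 + 30976 = 54595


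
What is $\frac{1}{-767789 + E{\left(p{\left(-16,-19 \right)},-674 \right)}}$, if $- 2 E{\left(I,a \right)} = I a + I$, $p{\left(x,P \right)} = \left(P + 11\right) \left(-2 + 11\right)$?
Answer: $- \frac{1}{792017} \approx -1.2626 \cdot 10^{-6}$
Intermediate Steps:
$p{\left(x,P \right)} = 99 + 9 P$ ($p{\left(x,P \right)} = \left(11 + P\right) 9 = 99 + 9 P$)
$E{\left(I,a \right)} = - \frac{I}{2} - \frac{I a}{2}$ ($E{\left(I,a \right)} = - \frac{I a + I}{2} = - \frac{I + I a}{2} = - \frac{I}{2} - \frac{I a}{2}$)
$\frac{1}{-767789 + E{\left(p{\left(-16,-19 \right)},-674 \right)}} = \frac{1}{-767789 - \frac{\left(99 + 9 \left(-19\right)\right) \left(1 - 674\right)}{2}} = \frac{1}{-767789 - \frac{1}{2} \left(99 - 171\right) \left(-673\right)} = \frac{1}{-767789 - \left(-36\right) \left(-673\right)} = \frac{1}{-767789 - 24228} = \frac{1}{-792017} = - \frac{1}{792017}$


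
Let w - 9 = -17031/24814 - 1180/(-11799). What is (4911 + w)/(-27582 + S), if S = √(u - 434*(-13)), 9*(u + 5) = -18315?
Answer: -49782669913639/279118446759054 - 10829382187*√3602/1674710680554324 ≈ -0.17874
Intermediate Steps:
u = -2040 (u = -5 + (⅑)*(-18315) = -5 - 2035 = -2040)
w = 129650275/15409494 (w = 9 + (-17031/24814 - 1180/(-11799)) = 9 + (-17031*1/24814 - 1180*(-1/11799)) = 9 + (-17031/24814 + 1180/11799) = 9 - 9035171/15409494 = 129650275/15409494 ≈ 8.4137)
S = √3602 (S = √(-2040 - 434*(-13)) = √(-2040 + 5642) = √3602 ≈ 60.017)
(4911 + w)/(-27582 + S) = (4911 + 129650275/15409494)/(-27582 + √3602) = 75805675309/(15409494*(-27582 + √3602))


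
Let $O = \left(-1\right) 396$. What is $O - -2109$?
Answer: $1713$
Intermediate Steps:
$O = -396$
$O - -2109 = -396 - -2109 = -396 + \left(2200 - 91\right) = -396 + 2109 = 1713$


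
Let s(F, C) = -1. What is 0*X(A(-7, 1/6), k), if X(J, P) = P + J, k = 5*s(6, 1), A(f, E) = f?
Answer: 0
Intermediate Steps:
k = -5 (k = 5*(-1) = -5)
X(J, P) = J + P
0*X(A(-7, 1/6), k) = 0*(-7 - 5) = 0*(-12) = 0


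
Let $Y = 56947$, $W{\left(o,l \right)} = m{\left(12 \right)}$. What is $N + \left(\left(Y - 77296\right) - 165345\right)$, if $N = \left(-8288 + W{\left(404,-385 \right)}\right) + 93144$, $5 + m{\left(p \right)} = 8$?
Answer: $-100835$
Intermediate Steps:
$m{\left(p \right)} = 3$ ($m{\left(p \right)} = -5 + 8 = 3$)
$W{\left(o,l \right)} = 3$
$N = 84859$ ($N = \left(-8288 + 3\right) + 93144 = -8285 + 93144 = 84859$)
$N + \left(\left(Y - 77296\right) - 165345\right) = 84859 + \left(\left(56947 - 77296\right) - 165345\right) = 84859 - 185694 = -100835$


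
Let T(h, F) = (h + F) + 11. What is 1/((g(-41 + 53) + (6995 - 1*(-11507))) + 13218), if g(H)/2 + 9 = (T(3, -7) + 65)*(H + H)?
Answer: 1/35158 ≈ 2.8443e-5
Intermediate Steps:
T(h, F) = 11 + F + h (T(h, F) = (F + h) + 11 = 11 + F + h)
g(H) = -18 + 288*H (g(H) = -18 + 2*(((11 - 7 + 3) + 65)*(H + H)) = -18 + 2*((7 + 65)*(2*H)) = -18 + 2*(72*(2*H)) = -18 + 2*(144*H) = -18 + 288*H)
1/((g(-41 + 53) + (6995 - 1*(-11507))) + 13218) = 1/(((-18 + 288*(-41 + 53)) + (6995 - 1*(-11507))) + 13218) = 1/(((-18 + 288*12) + (6995 + 11507)) + 13218) = 1/(((-18 + 3456) + 18502) + 13218) = 1/((3438 + 18502) + 13218) = 1/(21940 + 13218) = 1/35158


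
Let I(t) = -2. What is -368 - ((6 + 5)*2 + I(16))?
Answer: -388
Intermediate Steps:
-368 - ((6 + 5)*2 + I(16)) = -368 - ((6 + 5)*2 - 2) = -368 - (11*2 - 2) = -368 - (22 - 2) = -368 - 1*20 = -368 - 20 = -388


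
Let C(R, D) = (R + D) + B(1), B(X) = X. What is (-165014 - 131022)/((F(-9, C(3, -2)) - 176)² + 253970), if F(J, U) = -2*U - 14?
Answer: -148018/145803 ≈ -1.0152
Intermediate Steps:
C(R, D) = 1 + D + R (C(R, D) = (R + D) + 1 = (D + R) + 1 = 1 + D + R)
F(J, U) = -14 - 2*U
(-165014 - 131022)/((F(-9, C(3, -2)) - 176)² + 253970) = (-165014 - 131022)/(((-14 - 2*(1 - 2 + 3)) - 176)² + 253970) = -296036/(((-14 - 2*2) - 176)² + 253970) = -296036/(((-14 - 4) - 176)² + 253970) = -296036/((-18 - 176)² + 253970) = -296036/((-194)² + 253970) = -296036/(37636 + 253970) = -296036/291606 = -296036*1/291606 = -148018/145803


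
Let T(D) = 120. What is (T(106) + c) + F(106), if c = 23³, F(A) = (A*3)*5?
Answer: 13877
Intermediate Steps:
F(A) = 15*A (F(A) = (3*A)*5 = 15*A)
c = 12167
(T(106) + c) + F(106) = (120 + 12167) + 15*106 = 12287 + 1590 = 13877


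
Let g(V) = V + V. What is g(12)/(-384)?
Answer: -1/16 ≈ -0.062500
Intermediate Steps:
g(V) = 2*V
g(12)/(-384) = (2*12)/(-384) = 24*(-1/384) = -1/16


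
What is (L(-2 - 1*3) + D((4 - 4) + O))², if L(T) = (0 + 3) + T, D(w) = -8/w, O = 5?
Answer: 324/25 ≈ 12.960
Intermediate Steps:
L(T) = 3 + T
(L(-2 - 1*3) + D((4 - 4) + O))² = ((3 + (-2 - 1*3)) - 8/((4 - 4) + 5))² = ((3 + (-2 - 3)) - 8/(0 + 5))² = ((3 - 5) - 8/5)² = (-2 - 8*⅕)² = (-2 - 8/5)² = (-18/5)² = 324/25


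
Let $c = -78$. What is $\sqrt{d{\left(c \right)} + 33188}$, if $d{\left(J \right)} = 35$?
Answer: $\sqrt{33223} \approx 182.27$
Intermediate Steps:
$\sqrt{d{\left(c \right)} + 33188} = \sqrt{35 + 33188} = \sqrt{33223}$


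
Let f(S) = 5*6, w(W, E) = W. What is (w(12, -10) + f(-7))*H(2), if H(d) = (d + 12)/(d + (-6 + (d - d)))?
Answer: -147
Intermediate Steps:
f(S) = 30
H(d) = (12 + d)/(-6 + d) (H(d) = (12 + d)/(d + (-6 + 0)) = (12 + d)/(d - 6) = (12 + d)/(-6 + d))
(w(12, -10) + f(-7))*H(2) = (12 + 30)*((12 + 2)/(-6 + 2)) = 42*(14/(-4)) = 42*(-1/4*14) = 42*(-7/2) = -147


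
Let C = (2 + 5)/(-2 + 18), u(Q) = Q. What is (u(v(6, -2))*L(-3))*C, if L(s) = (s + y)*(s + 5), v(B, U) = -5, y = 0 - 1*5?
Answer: 35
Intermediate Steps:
y = -5 (y = 0 - 5 = -5)
L(s) = (-5 + s)*(5 + s) (L(s) = (s - 5)*(s + 5) = (-5 + s)*(5 + s))
C = 7/16 ≈ 0.43750
(u(v(6, -2))*L(-3))*C = -5*(-25 + (-3)²)*(7/16) = -5*(-25 + 9)*(7/16) = -5*(-16)*(7/16) = 80*(7/16) = 35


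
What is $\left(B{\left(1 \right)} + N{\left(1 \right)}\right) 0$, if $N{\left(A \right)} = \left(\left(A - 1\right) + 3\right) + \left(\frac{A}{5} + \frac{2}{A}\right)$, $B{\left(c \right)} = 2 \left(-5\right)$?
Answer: $0$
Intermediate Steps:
$B{\left(c \right)} = -10$
$N{\left(A \right)} = 2 + \frac{2}{A} + \frac{6 A}{5}$ ($N{\left(A \right)} = \left(\left(A - 1\right) + 3\right) + \left(A \frac{1}{5} + \frac{2}{A}\right) = \left(\left(-1 + A\right) + 3\right) + \left(\frac{A}{5} + \frac{2}{A}\right) = \left(2 + A\right) + \left(\frac{2}{A} + \frac{A}{5}\right) = 2 + \frac{2}{A} + \frac{6 A}{5}$)
$\left(B{\left(1 \right)} + N{\left(1 \right)}\right) 0 = \left(-10 + \left(2 + \frac{2}{1} + \frac{6}{5} \cdot 1\right)\right) 0 = \left(-10 + \left(2 + 2 \cdot 1 + \frac{6}{5}\right)\right) 0 = \left(-10 + \left(2 + 2 + \frac{6}{5}\right)\right) 0 = \left(-10 + \frac{26}{5}\right) 0 = \left(- \frac{24}{5}\right) 0 = 0$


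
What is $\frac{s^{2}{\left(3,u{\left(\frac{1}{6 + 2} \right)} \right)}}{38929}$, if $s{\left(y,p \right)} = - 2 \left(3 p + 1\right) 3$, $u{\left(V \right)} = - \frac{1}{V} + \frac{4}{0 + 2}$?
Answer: $\frac{10404}{38929} \approx 0.26726$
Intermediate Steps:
$u{\left(V \right)} = 2 - \frac{1}{V}$ ($u{\left(V \right)} = - \frac{1}{V} + \frac{4}{2} = - \frac{1}{V} + 4 \cdot \frac{1}{2} = - \frac{1}{V} + 2 = 2 - \frac{1}{V}$)
$s{\left(y,p \right)} = -6 - 18 p$ ($s{\left(y,p \right)} = - 2 \left(1 + 3 p\right) 3 = \left(-2 - 6 p\right) 3 = -6 - 18 p$)
$\frac{s^{2}{\left(3,u{\left(\frac{1}{6 + 2} \right)} \right)}}{38929} = \frac{\left(-6 - 18 \left(2 - \frac{1}{\frac{1}{6 + 2}}\right)\right)^{2}}{38929} = \left(-6 - 18 \left(2 - \frac{1}{\frac{1}{8}}\right)\right)^{2} \cdot \frac{1}{38929} = \left(-6 - 18 \left(2 - 8\right)\right)^{2} \cdot \frac{1}{38929} = \left(-6 - -108\right)^{2} \cdot \frac{1}{38929} = \left(-6 + 108\right)^{2} \cdot \frac{1}{38929} = 102^{2} \cdot \frac{1}{38929} = 10404 \cdot \frac{1}{38929} = \frac{10404}{38929}$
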